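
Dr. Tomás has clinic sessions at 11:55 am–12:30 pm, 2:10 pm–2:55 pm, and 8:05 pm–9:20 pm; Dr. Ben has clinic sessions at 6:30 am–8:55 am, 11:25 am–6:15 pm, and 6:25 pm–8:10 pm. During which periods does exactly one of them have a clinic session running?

6:30 am–8:55 am, 11:25 am–11:55 am, 12:30 pm–2:10 pm, 2:55 pm–6:15 pm, 6:25 pm–8:05 pm, 8:10 pm–9:20 pm

Only in the first: 8:10 pm–9:20 pm.
Only in the second: 6:30 am–8:55 am, 11:25 am–11:55 am, 12:30 pm–2:10 pm, 2:55 pm–6:15 pm, 6:25 pm–8:05 pm.
Together these are the periods covered by exactly one.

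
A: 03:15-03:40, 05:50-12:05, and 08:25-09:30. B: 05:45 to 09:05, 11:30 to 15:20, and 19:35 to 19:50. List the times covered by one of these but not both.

03:15–03:40, 05:45–05:50, 09:05–11:30, 12:05–15:20, 19:35–19:50

A, merged: 03:15–03:40, 05:50–12:05.
Only in the first: 03:15–03:40, 09:05–11:30.
Only in the second: 05:45–05:50, 12:05–15:20, 19:35–19:50.
Together these are the periods covered by exactly one.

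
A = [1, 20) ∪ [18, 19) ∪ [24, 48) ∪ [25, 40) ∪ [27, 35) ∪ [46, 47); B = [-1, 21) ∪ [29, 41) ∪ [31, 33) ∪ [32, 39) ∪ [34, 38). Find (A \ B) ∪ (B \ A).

A, merged: [1, 20), [24, 48).
B, merged: [-1, 21), [29, 41).
A \ B = [24, 29), [41, 48).
B \ A = [-1, 1), [20, 21).
Union of the two gives the symmetric difference.

[-1, 1) ∪ [20, 21) ∪ [24, 29) ∪ [41, 48)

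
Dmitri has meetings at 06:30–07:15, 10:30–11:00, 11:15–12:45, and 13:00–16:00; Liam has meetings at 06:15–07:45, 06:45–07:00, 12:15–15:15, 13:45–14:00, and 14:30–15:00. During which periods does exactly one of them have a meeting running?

Merge the second list: 06:15–07:45, 12:15–15:15.
A \ B = 10:30–11:00, 11:15–12:15, 15:15–16:00.
B \ A = 06:15–06:30, 07:15–07:45, 12:45–13:00.
Union of the two gives the symmetric difference.

06:15–06:30, 07:15–07:45, 10:30–11:00, 11:15–12:15, 12:45–13:00, 15:15–16:00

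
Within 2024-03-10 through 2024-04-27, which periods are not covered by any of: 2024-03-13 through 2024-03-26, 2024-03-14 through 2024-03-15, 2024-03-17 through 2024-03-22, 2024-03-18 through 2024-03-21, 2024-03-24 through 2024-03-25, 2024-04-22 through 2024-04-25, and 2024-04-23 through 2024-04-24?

The merged coverage is 2024-03-13 through 2024-03-26, 2024-04-22 through 2024-04-25.
Complement within 2024-03-10 through 2024-04-27: 2024-03-10 through 2024-03-12, 2024-03-27 through 2024-04-21, 2024-04-26 through 2024-04-27.

2024-03-10 through 2024-03-12, 2024-03-27 through 2024-04-21, 2024-04-26 through 2024-04-27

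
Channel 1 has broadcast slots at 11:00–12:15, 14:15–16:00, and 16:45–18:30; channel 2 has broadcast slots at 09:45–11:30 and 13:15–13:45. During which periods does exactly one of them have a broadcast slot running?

09:45–11:00, 11:30–12:15, 13:15–13:45, 14:15–16:00, 16:45–18:30

A \ B = 11:30–12:15, 14:15–16:00, 16:45–18:30.
B \ A = 09:45–11:00, 13:15–13:45.
Union of the two gives the symmetric difference.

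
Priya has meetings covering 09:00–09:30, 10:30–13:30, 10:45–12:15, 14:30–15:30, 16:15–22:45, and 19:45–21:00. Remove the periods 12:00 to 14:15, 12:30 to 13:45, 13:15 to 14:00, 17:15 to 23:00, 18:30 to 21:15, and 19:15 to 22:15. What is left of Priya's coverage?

Merge the first list: 09:00–09:30, 10:30–13:30, 14:30–15:30, 16:15–22:45.
Merge the second list: 12:00–14:15, 17:15–23:00.
09:00–09:30 is untouched.
10:30–13:30 with B removed leaves 10:30–12:00.
14:30–15:30 is untouched.
16:15–22:45 with B removed leaves 16:15–17:15.

09:00–09:30, 10:30–12:00, 14:30–15:30, 16:15–17:15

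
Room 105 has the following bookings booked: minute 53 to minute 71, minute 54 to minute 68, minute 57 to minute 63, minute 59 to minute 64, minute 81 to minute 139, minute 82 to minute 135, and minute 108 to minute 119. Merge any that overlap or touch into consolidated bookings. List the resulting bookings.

minute 54 to minute 68 overlaps/touches minute 53 to minute 71 → extend to minute 53 to minute 71.
minute 57 to minute 63 overlaps/touches minute 53 to minute 71 → extend to minute 53 to minute 71.
minute 59 to minute 64 overlaps/touches minute 53 to minute 71 → extend to minute 53 to minute 71.
minute 81 to minute 139 is disjoint → start new block.
minute 82 to minute 135 overlaps/touches minute 81 to minute 139 → extend to minute 81 to minute 139.
minute 108 to minute 119 overlaps/touches minute 81 to minute 139 → extend to minute 81 to minute 139.

minute 53 to minute 71, minute 81 to minute 139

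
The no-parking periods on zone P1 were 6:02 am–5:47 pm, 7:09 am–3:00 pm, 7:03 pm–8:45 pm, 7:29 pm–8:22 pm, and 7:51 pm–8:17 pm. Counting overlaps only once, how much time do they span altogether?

Merged: 6:02 am–5:47 pm, 7:03 pm–8:45 pm.
Lengths: 11 h 45 min + 1 h 42 min = 13 h 27 min.

13 h 27 min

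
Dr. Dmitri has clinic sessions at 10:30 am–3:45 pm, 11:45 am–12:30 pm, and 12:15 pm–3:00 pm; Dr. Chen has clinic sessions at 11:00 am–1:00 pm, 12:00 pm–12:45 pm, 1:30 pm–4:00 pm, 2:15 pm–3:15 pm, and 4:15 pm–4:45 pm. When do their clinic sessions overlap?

11:00 am–1:00 pm, 1:30 pm–3:45 pm

Merge the first list: 10:30 am–3:45 pm.
Merge the second list: 11:00 am–1:00 pm, 1:30 pm–4:00 pm, 4:15 pm–4:45 pm.
10:30 am–3:45 pm overlaps B on 11:00 am–1:00 pm, 1:30 pm–3:45 pm.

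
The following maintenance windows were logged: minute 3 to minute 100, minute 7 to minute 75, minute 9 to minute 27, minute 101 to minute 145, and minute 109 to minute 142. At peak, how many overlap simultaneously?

3

Sweep endpoints in order; track running count of active intervals.
Peak of 3 reached at minute 9.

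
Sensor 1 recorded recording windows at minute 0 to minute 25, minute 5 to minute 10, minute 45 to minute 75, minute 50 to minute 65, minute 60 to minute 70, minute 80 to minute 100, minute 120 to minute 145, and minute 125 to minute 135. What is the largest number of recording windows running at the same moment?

3

Sweep endpoints in order; track running count of active intervals.
Peak of 3 reached at minute 60.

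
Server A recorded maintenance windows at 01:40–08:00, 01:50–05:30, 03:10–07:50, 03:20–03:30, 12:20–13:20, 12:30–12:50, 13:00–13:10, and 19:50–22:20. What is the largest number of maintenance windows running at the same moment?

4

Walk the sorted start/end points keeping a running depth.
The depth first hits 4 at 03:20.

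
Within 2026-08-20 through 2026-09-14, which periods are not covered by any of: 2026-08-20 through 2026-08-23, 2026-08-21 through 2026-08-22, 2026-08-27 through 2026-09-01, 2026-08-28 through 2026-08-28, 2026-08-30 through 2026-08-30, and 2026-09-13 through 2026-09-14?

The merged coverage is 2026-08-20 through 2026-08-23, 2026-08-27 through 2026-09-01, 2026-09-13 through 2026-09-14.
Uncovered inside 2026-08-20 through 2026-09-14: 2026-08-24 through 2026-08-26, 2026-09-02 through 2026-09-12.

2026-08-24 through 2026-08-26, 2026-09-02 through 2026-09-12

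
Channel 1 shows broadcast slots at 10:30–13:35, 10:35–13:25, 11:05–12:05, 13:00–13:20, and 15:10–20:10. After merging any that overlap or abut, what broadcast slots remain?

10:35–13:25 overlaps/touches 10:30–13:35 → extend to 10:30–13:35.
11:05–12:05 overlaps/touches 10:30–13:35 → extend to 10:30–13:35.
13:00–13:20 overlaps/touches 10:30–13:35 → extend to 10:30–13:35.
15:10–20:10 is disjoint → start new block.

10:30–13:35, 15:10–20:10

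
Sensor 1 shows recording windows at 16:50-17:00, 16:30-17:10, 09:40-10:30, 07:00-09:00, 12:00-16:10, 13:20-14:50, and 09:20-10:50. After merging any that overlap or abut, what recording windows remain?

Sort by start: 07:00–09:00, 09:20–10:50, 09:40–10:30, 12:00–16:10, 13:20–14:50, 16:30–17:10, 16:50–17:00.
09:20–10:50 is disjoint → start new block.
09:40–10:30 overlaps/touches 09:20–10:50 → extend to 09:20–10:50.
12:00–16:10 is disjoint → start new block.
13:20–14:50 overlaps/touches 12:00–16:10 → extend to 12:00–16:10.
16:30–17:10 is disjoint → start new block.
16:50–17:00 overlaps/touches 16:30–17:10 → extend to 16:30–17:10.

07:00–09:00, 09:20–10:50, 12:00–16:10, 16:30–17:10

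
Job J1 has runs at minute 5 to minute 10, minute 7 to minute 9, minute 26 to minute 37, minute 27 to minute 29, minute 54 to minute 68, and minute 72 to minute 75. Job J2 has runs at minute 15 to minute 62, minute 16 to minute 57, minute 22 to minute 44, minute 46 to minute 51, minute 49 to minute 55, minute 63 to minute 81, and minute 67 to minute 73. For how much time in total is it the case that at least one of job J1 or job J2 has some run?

A, merged: minute 5 to minute 10, minute 26 to minute 37, minute 54 to minute 68, minute 72 to minute 75.
B, merged: minute 15 to minute 62, minute 63 to minute 81.
A ∪ B = minute 5 to minute 10, minute 15 to minute 81.
Total: 5 minutes + 66 minutes = 71 minutes.

71 minutes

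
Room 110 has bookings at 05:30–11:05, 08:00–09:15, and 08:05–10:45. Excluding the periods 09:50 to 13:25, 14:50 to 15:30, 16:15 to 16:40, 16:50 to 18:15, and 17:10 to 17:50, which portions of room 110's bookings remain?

05:30–09:50

Merge the first list: 05:30–11:05.
Merge the second list: 09:50–13:25, 14:50–15:30, 16:15–16:40, 16:50–18:15.
05:30–11:05 with B removed leaves 05:30–09:50.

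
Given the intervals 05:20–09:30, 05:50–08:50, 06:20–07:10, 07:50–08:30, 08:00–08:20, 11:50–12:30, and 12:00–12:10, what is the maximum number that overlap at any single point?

4

At 08:00, 4 of the intervals are simultaneously active.
No point has more.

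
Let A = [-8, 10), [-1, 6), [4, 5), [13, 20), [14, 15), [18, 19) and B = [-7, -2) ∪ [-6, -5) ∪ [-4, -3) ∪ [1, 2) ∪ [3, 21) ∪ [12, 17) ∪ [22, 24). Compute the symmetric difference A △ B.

[-8, -7) ∪ [-2, 1) ∪ [2, 3) ∪ [10, 13) ∪ [20, 21) ∪ [22, 24)

First set merges to [-8, 10), [13, 20).
Second set merges to [-7, -2), [1, 2), [3, 21), [22, 24).
A but not B: [-8, -7), [-2, 1), [2, 3).
B but not A: [10, 13), [20, 21), [22, 24).
Combining gives A △ B.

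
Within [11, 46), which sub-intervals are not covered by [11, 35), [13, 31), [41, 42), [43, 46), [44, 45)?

[35, 41) ∪ [42, 43)

The merged coverage is [11, 35), [41, 42), [43, 46).
Gaps within [11, 46): [35, 41), [42, 43).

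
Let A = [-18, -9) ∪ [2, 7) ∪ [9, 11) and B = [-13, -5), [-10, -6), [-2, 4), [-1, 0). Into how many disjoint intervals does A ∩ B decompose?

2

Merge the second list: [-13, -5), [-2, 4).
A ∩ B = [-13, -9), [2, 4).
That is 2 disjoint pieces.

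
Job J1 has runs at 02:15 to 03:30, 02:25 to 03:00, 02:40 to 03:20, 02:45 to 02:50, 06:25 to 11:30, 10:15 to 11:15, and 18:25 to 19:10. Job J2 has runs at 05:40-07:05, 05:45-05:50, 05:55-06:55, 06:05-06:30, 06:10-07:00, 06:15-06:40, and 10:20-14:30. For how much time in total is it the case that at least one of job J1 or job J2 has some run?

Merge the first list: 02:15-03:30, 06:25-11:30, 18:25-19:10.
Merge the second list: 05:40-07:05, 10:20-14:30.
A ∪ B = 02:15-03:30, 05:40-14:30, 18:25-19:10.
Total: 1 h 15 min + 8 h 50 min + 45 min = 10 h 50 min.

10 h 50 min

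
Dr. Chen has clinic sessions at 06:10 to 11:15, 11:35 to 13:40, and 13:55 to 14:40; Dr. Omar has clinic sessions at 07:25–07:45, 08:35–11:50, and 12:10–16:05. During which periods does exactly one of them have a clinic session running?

06:10–07:25, 07:45–08:35, 11:15–11:35, 11:50–12:10, 13:40–13:55, 14:40–16:05

A but not B: 06:10–07:25, 07:45–08:35, 11:50–12:10.
B but not A: 11:15–11:35, 13:40–13:55, 14:40–16:05.
Combining gives A △ B.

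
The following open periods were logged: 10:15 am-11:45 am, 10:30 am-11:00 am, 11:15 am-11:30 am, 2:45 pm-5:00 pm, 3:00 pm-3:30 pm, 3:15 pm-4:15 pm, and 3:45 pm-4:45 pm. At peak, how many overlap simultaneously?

3

At 3:15 pm, 3 of the intervals are simultaneously active.
No point has more.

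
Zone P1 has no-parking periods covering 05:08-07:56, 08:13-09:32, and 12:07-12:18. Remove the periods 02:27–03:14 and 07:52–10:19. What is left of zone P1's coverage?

05:08-07:56 with B removed leaves 05:08-07:52.
08:13-09:32 lies entirely inside B → drops out.
12:07-12:18 is untouched.

05:08-07:52, 12:07-12:18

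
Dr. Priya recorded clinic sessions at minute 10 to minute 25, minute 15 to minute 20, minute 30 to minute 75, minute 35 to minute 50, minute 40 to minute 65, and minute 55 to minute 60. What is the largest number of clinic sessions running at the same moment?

3

At minute 40, 3 of the intervals are simultaneously active.
No point has more.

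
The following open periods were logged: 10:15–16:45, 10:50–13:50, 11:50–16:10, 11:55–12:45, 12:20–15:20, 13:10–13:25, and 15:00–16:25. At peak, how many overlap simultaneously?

Walk the sorted start/end points keeping a running depth.
The depth first hits 5 at 12:20.

5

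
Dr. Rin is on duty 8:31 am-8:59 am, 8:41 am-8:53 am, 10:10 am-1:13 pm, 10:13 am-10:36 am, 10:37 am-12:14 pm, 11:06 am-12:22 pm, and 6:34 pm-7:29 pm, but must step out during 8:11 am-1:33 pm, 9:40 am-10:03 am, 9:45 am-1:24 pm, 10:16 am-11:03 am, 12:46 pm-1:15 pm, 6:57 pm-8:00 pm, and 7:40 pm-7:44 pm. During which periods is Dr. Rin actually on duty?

6:34 pm–6:57 pm

A, merged: 8:31 am–8:59 am, 10:10 am–1:13 pm, 6:34 pm–7:29 pm.
B, merged: 8:11 am–1:33 pm, 6:57 pm–8:00 pm.
8:31 am–8:59 am lies entirely inside B → drops out.
10:10 am–1:13 pm lies entirely inside B → drops out.
6:34 pm–7:29 pm with B removed leaves 6:34 pm–6:57 pm.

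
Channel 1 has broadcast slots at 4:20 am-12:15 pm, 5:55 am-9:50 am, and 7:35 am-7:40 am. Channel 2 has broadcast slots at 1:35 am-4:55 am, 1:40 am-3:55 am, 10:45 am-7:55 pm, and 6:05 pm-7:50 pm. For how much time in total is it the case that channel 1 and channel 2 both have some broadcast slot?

First set merges to 4:20 am–12:15 pm.
Second set merges to 1:35 am–4:55 am, 10:45 am–7:55 pm.
A ∩ B = 4:20 am–4:55 am, 10:45 am–12:15 pm.
Total: 35 min + 1 h 30 min = 2 h 5 min.

2 h 5 min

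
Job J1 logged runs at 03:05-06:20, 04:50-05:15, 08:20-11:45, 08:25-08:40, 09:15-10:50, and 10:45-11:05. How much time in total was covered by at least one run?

6 h 40 min

Merged: 03:05–06:20, 08:20–11:45.
Lengths: 3 h 15 min + 3 h 25 min = 6 h 40 min.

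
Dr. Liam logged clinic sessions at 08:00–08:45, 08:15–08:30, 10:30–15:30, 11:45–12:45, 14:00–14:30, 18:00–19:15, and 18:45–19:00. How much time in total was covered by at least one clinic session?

7 h

Merged: 08:00–08:45, 10:30–15:30, 18:00–19:15.
Lengths: 45 min + 5 h + 1 h 15 min = 7 h.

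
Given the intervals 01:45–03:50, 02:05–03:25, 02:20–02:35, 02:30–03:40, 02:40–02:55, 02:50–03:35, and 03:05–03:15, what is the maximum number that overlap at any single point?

At 02:50, 5 of the intervals are simultaneously active.
No point has more.

5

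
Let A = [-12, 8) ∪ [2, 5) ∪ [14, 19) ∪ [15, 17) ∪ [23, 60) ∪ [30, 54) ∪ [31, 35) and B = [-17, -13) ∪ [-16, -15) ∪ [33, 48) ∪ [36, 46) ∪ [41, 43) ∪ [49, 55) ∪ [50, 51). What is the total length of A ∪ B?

66

First set merges to [-12, 8), [14, 19), [23, 60).
Second set merges to [-17, -13), [33, 48), [49, 55).
A ∪ B = [-17, -13), [-12, 8), [14, 19), [23, 60).
Total: 4 + 20 + 5 + 37 = 66.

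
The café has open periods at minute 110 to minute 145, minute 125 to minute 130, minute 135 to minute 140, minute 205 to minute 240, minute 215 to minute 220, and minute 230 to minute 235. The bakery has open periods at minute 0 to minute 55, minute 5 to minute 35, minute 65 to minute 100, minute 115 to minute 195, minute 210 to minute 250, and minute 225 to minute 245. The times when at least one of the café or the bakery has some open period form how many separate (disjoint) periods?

First set merges to minute 110 to minute 145, minute 205 to minute 240.
Second set merges to minute 0 to minute 55, minute 65 to minute 100, minute 115 to minute 195, minute 210 to minute 250.
A ∪ B = minute 0 to minute 55, minute 65 to minute 100, minute 110 to minute 195, minute 205 to minute 250.
That is 4 disjoint pieces.

4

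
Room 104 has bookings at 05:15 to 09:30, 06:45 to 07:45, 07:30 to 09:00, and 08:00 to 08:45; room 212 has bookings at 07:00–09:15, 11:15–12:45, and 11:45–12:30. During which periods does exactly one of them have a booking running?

Merge the first list: 05:15-09:30.
Merge the second list: 07:00-09:15, 11:15-12:45.
Only in the first: 05:15-07:00, 09:15-09:30.
Only in the second: 11:15-12:45.
Together these are the periods covered by exactly one.

05:15-07:00, 09:15-09:30, 11:15-12:45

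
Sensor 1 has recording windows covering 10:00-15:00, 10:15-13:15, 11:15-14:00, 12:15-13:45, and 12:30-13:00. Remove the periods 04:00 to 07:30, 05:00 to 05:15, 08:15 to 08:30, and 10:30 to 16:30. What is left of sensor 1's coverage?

10:00-10:30

A, merged: 10:00-15:00.
B, merged: 04:00-07:30, 08:15-08:30, 10:30-16:30.
10:00-15:00 \ B = 10:00-10:30.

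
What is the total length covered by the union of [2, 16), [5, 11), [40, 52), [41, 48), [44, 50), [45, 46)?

26

Merged: [2, 16), [40, 52).
Lengths: 14 + 12 = 26.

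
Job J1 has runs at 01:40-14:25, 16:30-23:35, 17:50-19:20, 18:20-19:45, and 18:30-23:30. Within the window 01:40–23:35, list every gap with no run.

After merging, the occupied span is 01:40-14:25, 16:30-23:35.
Uncovered inside 01:40-23:35: 14:25-16:30.

14:25-16:30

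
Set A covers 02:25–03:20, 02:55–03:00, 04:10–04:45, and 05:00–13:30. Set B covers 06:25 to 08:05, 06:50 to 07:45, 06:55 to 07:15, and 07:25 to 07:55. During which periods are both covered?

Merge the first list: 02:25–03:20, 04:10–04:45, 05:00–13:30.
Merge the second list: 06:25–08:05.
02:25–03:20: no overlap with the second set.
04:10–04:45: no overlap with the second set.
05:00–13:30 meets the second set on 06:25–08:05.

06:25–08:05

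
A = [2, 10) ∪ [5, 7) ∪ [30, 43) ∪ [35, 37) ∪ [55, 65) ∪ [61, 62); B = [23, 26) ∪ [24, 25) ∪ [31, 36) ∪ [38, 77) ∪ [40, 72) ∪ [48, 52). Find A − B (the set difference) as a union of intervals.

[2, 10) ∪ [30, 31) ∪ [36, 38)

A, merged: [2, 10), [30, 43), [55, 65).
B, merged: [23, 26), [31, 36), [38, 77).
[2, 10): no B overlap → unchanged.
[30, 43) minus B → [30, 31), [36, 38).
[55, 65): fully covered by B → removed.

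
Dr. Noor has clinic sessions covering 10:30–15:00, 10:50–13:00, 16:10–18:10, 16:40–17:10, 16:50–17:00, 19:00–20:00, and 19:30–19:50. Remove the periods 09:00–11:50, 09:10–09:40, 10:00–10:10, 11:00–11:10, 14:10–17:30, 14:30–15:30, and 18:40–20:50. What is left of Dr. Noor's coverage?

11:50-14:10, 17:30-18:10

First set merges to 10:30-15:00, 16:10-18:10, 19:00-20:00.
Second set merges to 09:00-11:50, 14:10-17:30, 18:40-20:50.
10:30-15:00 \ B = 11:50-14:10.
16:10-18:10 \ B = 17:30-18:10.
19:00-20:00: entirely removed.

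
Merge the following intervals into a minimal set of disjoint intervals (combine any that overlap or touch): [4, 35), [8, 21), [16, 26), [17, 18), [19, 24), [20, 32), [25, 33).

[4, 35)

[8, 21) overlaps/touches [4, 35) → extend to [4, 35).
[16, 26) overlaps/touches [4, 35) → extend to [4, 35).
[17, 18) overlaps/touches [4, 35) → extend to [4, 35).
[19, 24) overlaps/touches [4, 35) → extend to [4, 35).
[20, 32) overlaps/touches [4, 35) → extend to [4, 35).
[25, 33) overlaps/touches [4, 35) → extend to [4, 35).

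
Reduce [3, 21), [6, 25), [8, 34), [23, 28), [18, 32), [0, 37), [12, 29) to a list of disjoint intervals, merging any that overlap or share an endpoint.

[0, 37)

Sort by start: [0, 37), [3, 21), [6, 25), [8, 34), [12, 29), [18, 32), [23, 28).
[3, 21) overlaps/touches [0, 37) → extend to [0, 37).
[6, 25) overlaps/touches [0, 37) → extend to [0, 37).
[8, 34) overlaps/touches [0, 37) → extend to [0, 37).
[12, 29) overlaps/touches [0, 37) → extend to [0, 37).
[18, 32) overlaps/touches [0, 37) → extend to [0, 37).
[23, 28) overlaps/touches [0, 37) → extend to [0, 37).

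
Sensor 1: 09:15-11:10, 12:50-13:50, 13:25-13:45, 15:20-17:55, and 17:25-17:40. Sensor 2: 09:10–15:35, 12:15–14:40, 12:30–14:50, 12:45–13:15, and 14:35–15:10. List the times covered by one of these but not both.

First set merges to 09:15–11:10, 12:50–13:50, 15:20–17:55.
Second set merges to 09:10–15:35.
Only in the first: 15:35–17:55.
Only in the second: 09:10–09:15, 11:10–12:50, 13:50–15:20.
Together these are the periods covered by exactly one.

09:10–09:15, 11:10–12:50, 13:50–15:20, 15:35–17:55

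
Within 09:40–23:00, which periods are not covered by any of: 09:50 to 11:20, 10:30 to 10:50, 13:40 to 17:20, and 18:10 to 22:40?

09:40–09:50, 11:20–13:40, 17:20–18:10, 22:40–23:00

After merging, the occupied span is 09:50–11:20, 13:40–17:20, 18:10–22:40.
Complement within 09:40–23:00: 09:40–09:50, 11:20–13:40, 17:20–18:10, 22:40–23:00.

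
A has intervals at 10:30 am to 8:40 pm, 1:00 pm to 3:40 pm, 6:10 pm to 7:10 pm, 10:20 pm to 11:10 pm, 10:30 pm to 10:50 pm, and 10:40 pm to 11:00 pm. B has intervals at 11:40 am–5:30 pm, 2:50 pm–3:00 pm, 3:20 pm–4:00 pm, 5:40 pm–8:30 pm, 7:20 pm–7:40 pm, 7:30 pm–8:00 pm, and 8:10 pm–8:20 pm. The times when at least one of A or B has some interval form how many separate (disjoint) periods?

A, merged: 10:30 am-8:40 pm, 10:20 pm-11:10 pm.
B, merged: 11:40 am-5:30 pm, 5:40 pm-8:30 pm.
A ∪ B = 10:30 am-8:40 pm, 10:20 pm-11:10 pm.
That is 2 disjoint pieces.

2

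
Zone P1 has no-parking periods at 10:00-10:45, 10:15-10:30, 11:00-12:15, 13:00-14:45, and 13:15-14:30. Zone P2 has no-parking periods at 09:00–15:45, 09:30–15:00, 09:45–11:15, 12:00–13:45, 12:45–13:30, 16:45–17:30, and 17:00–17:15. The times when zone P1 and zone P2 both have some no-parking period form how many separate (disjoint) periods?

3

First set merges to 10:00–10:45, 11:00–12:15, 13:00–14:45.
Second set merges to 09:00–15:45, 16:45–17:30.
A ∩ B = 10:00–10:45, 11:00–12:15, 13:00–14:45.
That is 3 disjoint pieces.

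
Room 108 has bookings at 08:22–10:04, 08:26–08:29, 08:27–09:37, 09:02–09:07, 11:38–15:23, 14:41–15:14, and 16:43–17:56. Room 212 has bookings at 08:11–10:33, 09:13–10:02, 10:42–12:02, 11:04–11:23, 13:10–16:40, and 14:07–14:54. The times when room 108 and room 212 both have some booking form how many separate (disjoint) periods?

3

First set merges to 08:22-10:04, 11:38-15:23, 16:43-17:56.
Second set merges to 08:11-10:33, 10:42-12:02, 13:10-16:40.
A ∩ B = 08:22-10:04, 11:38-12:02, 13:10-15:23.
That is 3 disjoint pieces.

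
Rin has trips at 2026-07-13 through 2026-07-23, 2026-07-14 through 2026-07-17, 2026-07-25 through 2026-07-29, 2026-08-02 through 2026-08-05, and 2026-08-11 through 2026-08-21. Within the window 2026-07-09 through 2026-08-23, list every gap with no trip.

Covered (merged): 2026-07-13 through 2026-07-23, 2026-07-25 through 2026-07-29, 2026-08-02 through 2026-08-05, 2026-08-11 through 2026-08-21.
Uncovered inside 2026-07-09 through 2026-08-23: 2026-07-09 through 2026-07-12, 2026-07-24 through 2026-07-24, 2026-07-30 through 2026-08-01, 2026-08-06 through 2026-08-10, 2026-08-22 through 2026-08-23.

2026-07-09 through 2026-07-12, 2026-07-24 through 2026-07-24, 2026-07-30 through 2026-08-01, 2026-08-06 through 2026-08-10, 2026-08-22 through 2026-08-23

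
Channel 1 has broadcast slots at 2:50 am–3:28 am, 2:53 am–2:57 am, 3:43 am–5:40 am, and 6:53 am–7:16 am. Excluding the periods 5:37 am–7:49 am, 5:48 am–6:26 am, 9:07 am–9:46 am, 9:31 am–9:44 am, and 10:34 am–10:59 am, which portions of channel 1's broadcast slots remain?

2:50 am–3:28 am, 3:43 am–5:37 am

Merge the first list: 2:50 am–3:28 am, 3:43 am–5:40 am, 6:53 am–7:16 am.
Merge the second list: 5:37 am–7:49 am, 9:07 am–9:46 am, 10:34 am–10:59 am.
2:50 am–3:28 am is untouched.
3:43 am–5:40 am with B removed leaves 3:43 am–5:37 am.
6:53 am–7:16 am lies entirely inside B → drops out.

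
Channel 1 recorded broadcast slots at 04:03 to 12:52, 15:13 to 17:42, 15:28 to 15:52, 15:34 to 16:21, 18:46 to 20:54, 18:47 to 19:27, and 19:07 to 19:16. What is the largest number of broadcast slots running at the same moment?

3

Sweep endpoints in order; track running count of active intervals.
Peak of 3 reached at 15:34.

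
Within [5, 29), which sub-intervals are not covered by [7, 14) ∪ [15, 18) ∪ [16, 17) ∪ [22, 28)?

Covered (merged): [7, 14), [15, 18), [22, 28).
Gaps within [5, 29): [5, 7), [14, 15), [18, 22), [28, 29).

[5, 7) ∪ [14, 15) ∪ [18, 22) ∪ [28, 29)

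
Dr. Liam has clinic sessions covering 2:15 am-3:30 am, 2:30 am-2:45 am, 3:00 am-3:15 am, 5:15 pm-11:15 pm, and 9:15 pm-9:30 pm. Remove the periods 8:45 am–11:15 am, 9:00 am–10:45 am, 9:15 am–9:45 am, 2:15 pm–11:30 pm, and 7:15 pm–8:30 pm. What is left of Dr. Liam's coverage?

2:15 am–3:30 am

Merge the first list: 2:15 am–3:30 am, 5:15 pm–11:15 pm.
Merge the second list: 8:45 am–11:15 am, 2:15 pm–11:30 pm.
2:15 am–3:30 am is untouched.
5:15 pm–11:15 pm lies entirely inside B → drops out.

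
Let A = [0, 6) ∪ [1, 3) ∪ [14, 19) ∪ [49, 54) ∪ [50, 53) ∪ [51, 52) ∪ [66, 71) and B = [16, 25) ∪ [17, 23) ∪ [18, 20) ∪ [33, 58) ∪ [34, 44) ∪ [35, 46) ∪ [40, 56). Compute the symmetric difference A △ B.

Merge the first list: [0, 6), [14, 19), [49, 54), [66, 71).
Merge the second list: [16, 25), [33, 58).
A \ B = [0, 6), [14, 16), [66, 71).
B \ A = [19, 25), [33, 49), [54, 58).
Union of the two gives the symmetric difference.

[0, 6) ∪ [14, 16) ∪ [19, 25) ∪ [33, 49) ∪ [54, 58) ∪ [66, 71)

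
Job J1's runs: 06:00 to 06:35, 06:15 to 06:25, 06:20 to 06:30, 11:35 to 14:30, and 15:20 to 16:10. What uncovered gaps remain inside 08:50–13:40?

After merging, the occupied span is 06:00–06:35, 11:35–14:30, 15:20–16:10.
Gaps within 08:50–13:40: 08:50–11:35.

08:50–11:35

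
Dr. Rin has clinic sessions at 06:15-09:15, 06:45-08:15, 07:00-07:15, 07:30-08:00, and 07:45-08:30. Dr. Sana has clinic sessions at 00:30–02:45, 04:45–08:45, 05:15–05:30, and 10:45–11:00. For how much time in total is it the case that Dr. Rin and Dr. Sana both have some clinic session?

A, merged: 06:15-09:15.
B, merged: 00:30-02:45, 04:45-08:45, 10:45-11:00.
A ∩ B = 06:15-08:45.
Total: 2 h 30 min.

2 h 30 min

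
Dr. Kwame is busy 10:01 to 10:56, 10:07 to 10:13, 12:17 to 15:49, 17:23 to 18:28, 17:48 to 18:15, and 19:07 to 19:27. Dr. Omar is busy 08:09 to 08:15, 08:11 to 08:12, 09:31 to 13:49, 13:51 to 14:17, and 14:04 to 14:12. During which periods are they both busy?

A, merged: 10:01–10:56, 12:17–15:49, 17:23–18:28, 19:07–19:27.
B, merged: 08:09–08:15, 09:31–13:49, 13:51–14:17.
10:01–10:56 meets the second set on 10:01–10:56.
12:17–15:49 meets the second set on 12:17–13:49, 13:51–14:17.
17:23–18:28: no overlap with the second set.
19:07–19:27: no overlap with the second set.

10:01–10:56, 12:17–13:49, 13:51–14:17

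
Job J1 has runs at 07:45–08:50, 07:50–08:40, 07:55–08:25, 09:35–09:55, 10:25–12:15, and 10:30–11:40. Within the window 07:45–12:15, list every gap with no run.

08:50–09:35, 09:55–10:25

The merged coverage is 07:45–08:50, 09:35–09:55, 10:25–12:15.
Uncovered inside 07:45–12:15: 08:50–09:35, 09:55–10:25.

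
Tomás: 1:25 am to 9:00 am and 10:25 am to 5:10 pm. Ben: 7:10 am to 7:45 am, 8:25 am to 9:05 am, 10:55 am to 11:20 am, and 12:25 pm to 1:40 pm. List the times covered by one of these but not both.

A \ B = 1:25 am-7:10 am, 7:45 am-8:25 am, 10:25 am-10:55 am, 11:20 am-12:25 pm, 1:40 pm-5:10 pm.
B \ A = 9:00 am-9:05 am.
Union of the two gives the symmetric difference.

1:25 am-7:10 am, 7:45 am-8:25 am, 9:00 am-9:05 am, 10:25 am-10:55 am, 11:20 am-12:25 pm, 1:40 pm-5:10 pm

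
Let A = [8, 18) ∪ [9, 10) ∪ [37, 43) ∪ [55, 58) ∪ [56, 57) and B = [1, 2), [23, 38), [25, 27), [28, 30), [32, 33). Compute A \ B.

Merge the first list: [8, 18), [37, 43), [55, 58).
Merge the second list: [1, 2), [23, 38).
[8, 18) is untouched.
[37, 43) with B removed leaves [38, 43).
[55, 58) is untouched.

[8, 18) ∪ [38, 43) ∪ [55, 58)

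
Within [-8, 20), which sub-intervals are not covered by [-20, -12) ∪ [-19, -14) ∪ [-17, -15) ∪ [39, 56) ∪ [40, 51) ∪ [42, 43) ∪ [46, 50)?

[-8, 20)

After merging, the occupied span is [-20, -12), [39, 56).
Complement within [-8, 20): [-8, 20).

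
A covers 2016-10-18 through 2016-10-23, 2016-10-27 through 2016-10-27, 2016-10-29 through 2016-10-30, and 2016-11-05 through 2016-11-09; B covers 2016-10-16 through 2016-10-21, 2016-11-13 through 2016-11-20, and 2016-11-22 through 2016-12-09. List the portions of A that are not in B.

2016-10-18 through 2016-10-23 with B removed leaves 2016-10-22 through 2016-10-23.
2016-10-27 through 2016-10-27 is untouched.
2016-10-29 through 2016-10-30 is untouched.
2016-11-05 through 2016-11-09 is untouched.

2016-10-22 through 2016-10-23, 2016-10-27 through 2016-10-27, 2016-10-29 through 2016-10-30, 2016-11-05 through 2016-11-09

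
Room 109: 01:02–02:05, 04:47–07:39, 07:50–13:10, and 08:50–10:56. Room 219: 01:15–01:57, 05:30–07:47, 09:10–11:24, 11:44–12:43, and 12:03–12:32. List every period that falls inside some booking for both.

First set merges to 01:02–02:05, 04:47–07:39, 07:50–13:10.
Second set merges to 01:15–01:57, 05:30–07:47, 09:10–11:24, 11:44–12:43.
01:02–02:05 overlaps B on 01:15–01:57.
04:47–07:39 overlaps B on 05:30–07:39.
07:50–13:10 overlaps B on 09:10–11:24, 11:44–12:43.

01:15–01:57, 05:30–07:39, 09:10–11:24, 11:44–12:43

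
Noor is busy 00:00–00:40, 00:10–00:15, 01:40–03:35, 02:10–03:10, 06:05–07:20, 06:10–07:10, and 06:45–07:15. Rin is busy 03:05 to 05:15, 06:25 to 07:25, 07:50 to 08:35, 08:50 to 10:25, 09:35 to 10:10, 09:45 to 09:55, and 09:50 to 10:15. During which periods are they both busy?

03:05–03:35, 06:25–07:20

Merge the first list: 00:00–00:40, 01:40–03:35, 06:05–07:20.
Merge the second list: 03:05–05:15, 06:25–07:25, 07:50–08:35, 08:50–10:25.
00:00–00:40 meets no B interval.
01:40–03:35 ∩ B → 03:05–03:35.
06:05–07:20 ∩ B → 06:25–07:20.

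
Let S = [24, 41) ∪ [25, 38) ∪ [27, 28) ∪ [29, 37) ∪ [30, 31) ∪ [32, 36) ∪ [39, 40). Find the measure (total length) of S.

17

Merged: [24, 41).
Length: 17.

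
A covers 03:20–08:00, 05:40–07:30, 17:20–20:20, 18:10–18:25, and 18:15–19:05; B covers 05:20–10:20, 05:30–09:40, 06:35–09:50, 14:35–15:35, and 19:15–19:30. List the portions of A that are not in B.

03:20–05:20, 17:20–19:15, 19:30–20:20

First set merges to 03:20–08:00, 17:20–20:20.
Second set merges to 05:20–10:20, 14:35–15:35, 19:15–19:30.
03:20–08:00 with B removed leaves 03:20–05:20.
17:20–20:20 with B removed leaves 17:20–19:15, 19:30–20:20.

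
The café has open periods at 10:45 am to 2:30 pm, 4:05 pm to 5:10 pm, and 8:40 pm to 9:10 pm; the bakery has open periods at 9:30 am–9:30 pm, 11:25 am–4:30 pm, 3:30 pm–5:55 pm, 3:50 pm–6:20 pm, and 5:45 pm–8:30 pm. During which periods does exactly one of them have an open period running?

Second set merges to 9:30 am–9:30 pm.
A but not B: none.
B but not A: 9:30 am–10:45 am, 2:30 pm–4:05 pm, 5:10 pm–8:40 pm, 9:10 pm–9:30 pm.
Combining gives A △ B.

9:30 am–10:45 am, 2:30 pm–4:05 pm, 5:10 pm–8:40 pm, 9:10 pm–9:30 pm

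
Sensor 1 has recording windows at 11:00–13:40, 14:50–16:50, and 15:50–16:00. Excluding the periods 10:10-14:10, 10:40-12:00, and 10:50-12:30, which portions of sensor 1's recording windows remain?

First set merges to 11:00–13:40, 14:50–16:50.
Second set merges to 10:10–14:10.
11:00–13:40 lies entirely inside B → drops out.
14:50–16:50 is untouched.

14:50–16:50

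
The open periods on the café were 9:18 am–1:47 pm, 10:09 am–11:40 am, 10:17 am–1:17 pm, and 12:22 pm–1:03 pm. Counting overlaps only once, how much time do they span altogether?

4 h 29 min

Merged: 9:18 am–1:47 pm.
Length: 4 h 29 min.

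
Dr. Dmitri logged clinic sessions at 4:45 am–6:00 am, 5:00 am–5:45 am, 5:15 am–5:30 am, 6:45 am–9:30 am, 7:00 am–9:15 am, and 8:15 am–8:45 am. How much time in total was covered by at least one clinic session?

Merged: 4:45 am–6:00 am, 6:45 am–9:30 am.
Lengths: 1 h 15 min + 2 h 45 min = 4 h.

4 h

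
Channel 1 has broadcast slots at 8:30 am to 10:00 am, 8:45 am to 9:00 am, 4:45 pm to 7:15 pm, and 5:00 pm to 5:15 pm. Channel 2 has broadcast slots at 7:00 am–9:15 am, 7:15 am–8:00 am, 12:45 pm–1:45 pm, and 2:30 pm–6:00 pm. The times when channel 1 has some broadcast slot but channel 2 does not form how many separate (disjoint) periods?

2

A, merged: 8:30 am–10:00 am, 4:45 pm–7:15 pm.
B, merged: 7:00 am–9:15 am, 12:45 pm–1:45 pm, 2:30 pm–6:00 pm.
A \ B = 9:15 am–10:00 am, 6:00 pm–7:15 pm.
That is 2 disjoint pieces.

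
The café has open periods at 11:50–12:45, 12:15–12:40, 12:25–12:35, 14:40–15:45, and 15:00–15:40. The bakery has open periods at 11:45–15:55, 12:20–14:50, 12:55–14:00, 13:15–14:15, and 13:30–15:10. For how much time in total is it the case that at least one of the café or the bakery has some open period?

4 h 10 min

Merge the first list: 11:50–12:45, 14:40–15:45.
Merge the second list: 11:45–15:55.
A ∪ B = 11:45–15:55.
Total: 4 h 10 min.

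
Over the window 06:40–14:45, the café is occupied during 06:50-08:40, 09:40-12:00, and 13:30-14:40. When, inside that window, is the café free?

After merging, the occupied span is 06:50–08:40, 09:40–12:00, 13:30–14:40.
Uncovered inside 06:40–14:45: 06:40–06:50, 08:40–09:40, 12:00–13:30, 14:40–14:45.

06:40–06:50, 08:40–09:40, 12:00–13:30, 14:40–14:45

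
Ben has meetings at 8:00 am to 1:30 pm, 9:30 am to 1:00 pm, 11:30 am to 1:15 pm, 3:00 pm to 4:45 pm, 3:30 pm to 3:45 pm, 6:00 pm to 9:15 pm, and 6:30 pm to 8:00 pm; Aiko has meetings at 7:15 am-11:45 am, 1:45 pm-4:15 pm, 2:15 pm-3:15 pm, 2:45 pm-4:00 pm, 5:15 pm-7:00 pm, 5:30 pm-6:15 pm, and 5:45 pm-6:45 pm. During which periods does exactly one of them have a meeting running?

7:15 am-8:00 am, 11:45 am-1:30 pm, 1:45 pm-3:00 pm, 4:15 pm-4:45 pm, 5:15 pm-6:00 pm, 7:00 pm-9:15 pm

A, merged: 8:00 am-1:30 pm, 3:00 pm-4:45 pm, 6:00 pm-9:15 pm.
B, merged: 7:15 am-11:45 am, 1:45 pm-4:15 pm, 5:15 pm-7:00 pm.
A but not B: 11:45 am-1:30 pm, 4:15 pm-4:45 pm, 7:00 pm-9:15 pm.
B but not A: 7:15 am-8:00 am, 1:45 pm-3:00 pm, 5:15 pm-6:00 pm.
Combining gives A △ B.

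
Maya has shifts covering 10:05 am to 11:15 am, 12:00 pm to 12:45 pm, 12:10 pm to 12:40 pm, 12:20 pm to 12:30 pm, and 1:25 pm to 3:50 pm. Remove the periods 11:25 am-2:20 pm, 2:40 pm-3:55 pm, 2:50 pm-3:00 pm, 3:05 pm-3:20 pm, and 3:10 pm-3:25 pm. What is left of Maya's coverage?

10:05 am–11:15 am, 2:20 pm–2:40 pm

First set merges to 10:05 am–11:15 am, 12:00 pm–12:45 pm, 1:25 pm–3:50 pm.
Second set merges to 11:25 am–2:20 pm, 2:40 pm–3:55 pm.
10:05 am–11:15 am is untouched.
12:00 pm–12:45 pm lies entirely inside B → drops out.
1:25 pm–3:50 pm with B removed leaves 2:20 pm–2:40 pm.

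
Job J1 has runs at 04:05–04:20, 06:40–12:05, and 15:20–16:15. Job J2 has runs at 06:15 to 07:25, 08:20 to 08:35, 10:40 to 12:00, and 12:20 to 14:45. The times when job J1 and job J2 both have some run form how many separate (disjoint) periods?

A ∩ B = 06:40–07:25, 08:20–08:35, 10:40–12:00.
That is 3 disjoint pieces.

3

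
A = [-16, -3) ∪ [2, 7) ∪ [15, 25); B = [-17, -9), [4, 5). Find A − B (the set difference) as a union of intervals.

[-9, -3) ∪ [2, 4) ∪ [5, 7) ∪ [15, 25)

[-16, -3) with B removed leaves [-9, -3).
[2, 7) with B removed leaves [2, 4), [5, 7).
[15, 25) is untouched.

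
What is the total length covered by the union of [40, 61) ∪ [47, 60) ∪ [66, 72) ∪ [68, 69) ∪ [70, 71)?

27

Merged: [40, 61), [66, 72).
Lengths: 21 + 6 = 27.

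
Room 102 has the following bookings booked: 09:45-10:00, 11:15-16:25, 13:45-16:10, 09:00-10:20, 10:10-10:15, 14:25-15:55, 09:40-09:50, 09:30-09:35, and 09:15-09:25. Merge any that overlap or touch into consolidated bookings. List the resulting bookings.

09:00–10:20, 11:15–16:25

Sort by start: 09:00–10:20, 09:15–09:25, 09:30–09:35, 09:40–09:50, 09:45–10:00, 10:10–10:15, 11:15–16:25, 13:45–16:10, 14:25–15:55.
09:15–09:25 overlaps/touches 09:00–10:20 → extend to 09:00–10:20.
09:30–09:35 overlaps/touches 09:00–10:20 → extend to 09:00–10:20.
09:40–09:50 overlaps/touches 09:00–10:20 → extend to 09:00–10:20.
09:45–10:00 overlaps/touches 09:00–10:20 → extend to 09:00–10:20.
10:10–10:15 overlaps/touches 09:00–10:20 → extend to 09:00–10:20.
11:15–16:25 is disjoint → start new block.
13:45–16:10 overlaps/touches 11:15–16:25 → extend to 11:15–16:25.
14:25–15:55 overlaps/touches 11:15–16:25 → extend to 11:15–16:25.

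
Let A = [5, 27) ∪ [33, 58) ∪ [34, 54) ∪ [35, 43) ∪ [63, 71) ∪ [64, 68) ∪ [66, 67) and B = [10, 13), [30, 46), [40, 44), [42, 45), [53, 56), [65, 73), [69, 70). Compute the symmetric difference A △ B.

Merge the first list: [5, 27), [33, 58), [63, 71).
Merge the second list: [10, 13), [30, 46), [53, 56), [65, 73).
A \ B = [5, 10), [13, 27), [46, 53), [56, 58), [63, 65).
B \ A = [30, 33), [71, 73).
Union of the two gives the symmetric difference.

[5, 10) ∪ [13, 27) ∪ [30, 33) ∪ [46, 53) ∪ [56, 58) ∪ [63, 65) ∪ [71, 73)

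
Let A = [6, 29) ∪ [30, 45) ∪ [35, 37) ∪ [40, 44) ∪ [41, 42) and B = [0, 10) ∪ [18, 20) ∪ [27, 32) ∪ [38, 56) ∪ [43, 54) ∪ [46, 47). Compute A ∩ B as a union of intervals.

Merge the first list: [6, 29), [30, 45).
Merge the second list: [0, 10), [18, 20), [27, 32), [38, 56).
[6, 29) meets the second set on [6, 10), [18, 20), [27, 29).
[30, 45) meets the second set on [30, 32), [38, 45).

[6, 10) ∪ [18, 20) ∪ [27, 29) ∪ [30, 32) ∪ [38, 45)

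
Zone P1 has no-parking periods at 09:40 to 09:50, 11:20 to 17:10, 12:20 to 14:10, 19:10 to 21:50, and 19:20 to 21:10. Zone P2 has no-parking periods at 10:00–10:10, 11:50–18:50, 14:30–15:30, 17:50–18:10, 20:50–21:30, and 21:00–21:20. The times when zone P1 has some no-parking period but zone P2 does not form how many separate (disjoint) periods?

Merge the first list: 09:40–09:50, 11:20–17:10, 19:10–21:50.
Merge the second list: 10:00–10:10, 11:50–18:50, 20:50–21:30.
A \ B = 09:40–09:50, 11:20–11:50, 19:10–20:50, 21:30–21:50.
That is 4 disjoint pieces.

4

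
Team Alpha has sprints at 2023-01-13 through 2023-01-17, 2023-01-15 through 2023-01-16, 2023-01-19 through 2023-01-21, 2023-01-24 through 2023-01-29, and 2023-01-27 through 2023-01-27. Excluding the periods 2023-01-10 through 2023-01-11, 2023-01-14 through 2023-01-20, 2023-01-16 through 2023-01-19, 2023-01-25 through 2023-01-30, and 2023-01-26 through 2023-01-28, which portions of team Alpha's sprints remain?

2023-01-13 through 2023-01-13, 2023-01-21 through 2023-01-21, 2023-01-24 through 2023-01-24

Merge the first list: 2023-01-13 through 2023-01-17, 2023-01-19 through 2023-01-21, 2023-01-24 through 2023-01-29.
Merge the second list: 2023-01-10 through 2023-01-11, 2023-01-14 through 2023-01-20, 2023-01-25 through 2023-01-30.
2023-01-13 through 2023-01-17 with B removed leaves 2023-01-13 through 2023-01-13.
2023-01-19 through 2023-01-21 with B removed leaves 2023-01-21 through 2023-01-21.
2023-01-24 through 2023-01-29 with B removed leaves 2023-01-24 through 2023-01-24.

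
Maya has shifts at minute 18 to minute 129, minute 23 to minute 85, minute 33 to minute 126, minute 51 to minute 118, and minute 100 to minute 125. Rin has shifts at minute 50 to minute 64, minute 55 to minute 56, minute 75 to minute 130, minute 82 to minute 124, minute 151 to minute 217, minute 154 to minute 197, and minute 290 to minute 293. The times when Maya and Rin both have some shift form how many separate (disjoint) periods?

First set merges to minute 18 to minute 129.
Second set merges to minute 50 to minute 64, minute 75 to minute 130, minute 151 to minute 217, minute 290 to minute 293.
A ∩ B = minute 50 to minute 64, minute 75 to minute 129.
That is 2 disjoint pieces.

2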